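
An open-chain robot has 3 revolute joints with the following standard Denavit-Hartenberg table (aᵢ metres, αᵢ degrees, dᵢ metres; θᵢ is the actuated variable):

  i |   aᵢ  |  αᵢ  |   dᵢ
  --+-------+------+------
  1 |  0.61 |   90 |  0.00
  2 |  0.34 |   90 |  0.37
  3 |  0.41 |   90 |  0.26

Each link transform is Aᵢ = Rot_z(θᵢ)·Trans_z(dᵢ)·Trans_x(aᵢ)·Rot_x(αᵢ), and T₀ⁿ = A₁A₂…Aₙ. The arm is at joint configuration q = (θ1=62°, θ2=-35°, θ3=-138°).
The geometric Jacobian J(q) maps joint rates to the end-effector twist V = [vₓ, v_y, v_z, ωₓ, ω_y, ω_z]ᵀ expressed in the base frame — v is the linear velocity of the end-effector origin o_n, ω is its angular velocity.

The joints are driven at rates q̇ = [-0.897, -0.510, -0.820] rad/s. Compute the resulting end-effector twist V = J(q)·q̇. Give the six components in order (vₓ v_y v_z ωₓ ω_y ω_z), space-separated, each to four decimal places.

o_n = [0.3144, 0.3876, -0.2332]
J₁: ẑ×o_n = [-0.3876, 0.3144, 0.0000], ω = ẑ
J2: z=[0.8829, -0.4695, 0.0000] o=[0.2864, 0.5386, 0.0000] → [0.1095, 0.2059, -0.1202, 0.8829, -0.4695, 0.0000]
J3: z=[-0.2693, -0.5064, -0.8192] o=[0.7438, 0.6108, -0.1950] → [-0.1635, 0.3415, -0.1574, -0.2693, -0.5064, -0.8192]
V = J·q̇ = [0.4259, -0.6670, 0.1903, -0.2295, 0.6547, -0.2253]

0.4259 -0.6670 0.1903 -0.2295 0.6547 -0.2253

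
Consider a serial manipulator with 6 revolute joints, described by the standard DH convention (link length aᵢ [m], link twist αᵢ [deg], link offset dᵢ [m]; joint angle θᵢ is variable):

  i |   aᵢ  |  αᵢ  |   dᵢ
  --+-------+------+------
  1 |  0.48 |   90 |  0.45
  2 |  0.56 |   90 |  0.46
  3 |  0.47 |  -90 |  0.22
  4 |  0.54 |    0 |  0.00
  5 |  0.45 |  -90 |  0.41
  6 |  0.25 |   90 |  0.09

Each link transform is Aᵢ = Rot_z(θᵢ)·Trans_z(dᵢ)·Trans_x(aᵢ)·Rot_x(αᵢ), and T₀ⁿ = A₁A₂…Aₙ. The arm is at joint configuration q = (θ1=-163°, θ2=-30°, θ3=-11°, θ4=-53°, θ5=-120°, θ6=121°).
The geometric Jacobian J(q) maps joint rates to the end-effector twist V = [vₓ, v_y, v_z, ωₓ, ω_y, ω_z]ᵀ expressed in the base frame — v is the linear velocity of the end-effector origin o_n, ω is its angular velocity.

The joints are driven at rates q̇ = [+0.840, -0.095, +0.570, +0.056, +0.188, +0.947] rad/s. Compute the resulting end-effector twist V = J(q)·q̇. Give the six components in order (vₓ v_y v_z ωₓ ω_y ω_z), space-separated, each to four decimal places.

-0.3606 -0.6264 -0.1888 0.5538 0.2974 -0.5476

o_n = [-1.1404, 0.2361, -0.7630]
J₁: ẑ×o_n = [-0.2361, -1.1404, 0.0000], ω = ẑ
J2: z=[-0.2924, 0.9563, 0.0000] o=[-0.4590, -0.1403, 0.4500] → [-1.1600, -0.3547, 0.5415, -0.2924, 0.9563, 0.0000]
J3: z=[0.4782, 0.1462, -0.8660] o=[-1.0573, 0.1578, 0.1700] → [-0.0686, 0.5181, 0.0496, 0.4782, 0.1462, -0.8660]
J4: z=[-0.4450, 0.8904, -0.0954] o=[-1.3080, -0.0126, -0.2512] → [-0.4320, -0.2438, -0.2599, -0.4450, 0.8904, -0.0954]
J5: z=[-0.4450, 0.8904, -0.0954] o=[-1.3478, -0.0897, -0.7842] → [0.0499, -0.0104, -0.3297, -0.4450, 0.8904, -0.0954]
J6: z=[0.3823, 0.0926, -0.9194] o=[-1.1659, 0.4759, -0.6516] → [-0.2308, 0.0192, -0.0941, 0.3823, 0.0926, -0.9194]
V = J·q̇ = [-0.3606, -0.6264, -0.1888, 0.5538, 0.2974, -0.5476]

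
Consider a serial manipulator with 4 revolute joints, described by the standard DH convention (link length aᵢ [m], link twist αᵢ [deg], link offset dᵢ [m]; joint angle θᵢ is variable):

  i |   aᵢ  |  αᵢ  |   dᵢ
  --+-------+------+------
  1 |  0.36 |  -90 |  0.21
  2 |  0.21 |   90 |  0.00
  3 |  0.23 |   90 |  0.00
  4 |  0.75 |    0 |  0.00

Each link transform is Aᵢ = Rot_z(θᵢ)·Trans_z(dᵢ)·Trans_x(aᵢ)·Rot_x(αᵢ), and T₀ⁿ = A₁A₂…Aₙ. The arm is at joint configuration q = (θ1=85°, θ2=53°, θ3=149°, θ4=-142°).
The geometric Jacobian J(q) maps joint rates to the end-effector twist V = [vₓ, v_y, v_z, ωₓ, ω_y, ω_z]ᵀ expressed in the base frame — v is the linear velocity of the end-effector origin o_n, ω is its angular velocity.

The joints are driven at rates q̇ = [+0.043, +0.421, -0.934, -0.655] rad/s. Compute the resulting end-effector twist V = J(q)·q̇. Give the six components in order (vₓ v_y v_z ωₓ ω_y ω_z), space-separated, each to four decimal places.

o_n = [0.2117, 0.2865, -0.4827]
J₁: ẑ×o_n = [-0.2865, 0.2117, 0.0000], ω = ẑ
J2: z=[-0.9962, 0.0872, 0.0000] o=[0.0314, 0.3586, 0.2100] → [-0.0604, -0.6901, 0.0562, -0.9962, 0.0872, 0.0000]
J3: z=[0.0696, 0.7956, 0.6018] o=[0.0424, 0.4845, 0.0423] → [-0.2985, 0.1384, -0.1485, 0.0696, 0.7956, 0.6018]
J4: z=[-0.8269, 0.3835, -0.4113] o=[-0.0860, 0.3767, 0.1997] → [-0.2988, -0.6868, -0.0396, -0.8269, 0.3835, -0.4113]
V = J·q̇ = [0.4368, 0.0391, 0.1883, 0.0572, -0.9576, -0.2497]

0.4368 0.0391 0.1883 0.0572 -0.9576 -0.2497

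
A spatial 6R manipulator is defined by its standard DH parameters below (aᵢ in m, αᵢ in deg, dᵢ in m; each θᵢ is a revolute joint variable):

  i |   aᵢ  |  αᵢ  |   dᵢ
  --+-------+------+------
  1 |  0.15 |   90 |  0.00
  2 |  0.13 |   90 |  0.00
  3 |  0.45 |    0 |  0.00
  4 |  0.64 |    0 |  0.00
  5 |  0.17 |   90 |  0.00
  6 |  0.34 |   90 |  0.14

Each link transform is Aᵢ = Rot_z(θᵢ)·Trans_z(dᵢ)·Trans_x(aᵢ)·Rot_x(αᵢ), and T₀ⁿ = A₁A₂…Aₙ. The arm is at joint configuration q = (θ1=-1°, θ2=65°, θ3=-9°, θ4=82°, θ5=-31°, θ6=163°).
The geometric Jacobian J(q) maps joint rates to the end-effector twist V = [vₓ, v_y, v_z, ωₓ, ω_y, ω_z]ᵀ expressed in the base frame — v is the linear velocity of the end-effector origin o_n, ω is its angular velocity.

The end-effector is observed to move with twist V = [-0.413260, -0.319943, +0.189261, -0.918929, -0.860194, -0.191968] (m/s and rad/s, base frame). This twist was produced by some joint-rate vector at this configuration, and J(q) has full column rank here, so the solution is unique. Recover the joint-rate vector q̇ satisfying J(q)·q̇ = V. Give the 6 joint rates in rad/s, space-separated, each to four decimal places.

o_n = [0.5469, -0.3434, 0.6286]
J₁: ẑ×o_n = [0.3434, 0.5469, -0.0000], ω = ẑ
J2: z=[-0.0175, -0.9998, 0.0000] o=[0.1500, -0.0026, 0.0000] → [-0.6285, 0.0110, 0.4028, -0.0175, -0.9998, 0.0000]
J3: z=[0.9062, -0.0158, -0.4226] o=[0.2049, -0.0036, 0.1178] → [-0.1517, -0.6074, -0.3025, 0.9062, -0.0158, -0.4226]
J4: z=[0.9062, -0.0158, -0.4226] o=[0.3939, 0.0635, 0.5206] → [-0.1737, -0.1625, -0.3663, 0.9062, -0.0158, -0.4226]
J5: z=[0.9062, -0.0158, -0.4226] o=[0.4623, -0.5498, 0.6902] → [0.0882, 0.0201, 0.1884, 0.9062, -0.0158, -0.4226]
J6: z=[0.2957, 0.7381, 0.6064] o=[0.5137, -0.6645, 0.8047] → [-0.3247, 0.0722, 0.0705, 0.2957, 0.7381, 0.6064]
q̇ = J⁺·V = [-0.3550, 0.6160, 0.2860, -0.4930, -0.6810, -0.3500]

-0.3550 0.6160 0.2860 -0.4930 -0.6810 -0.3500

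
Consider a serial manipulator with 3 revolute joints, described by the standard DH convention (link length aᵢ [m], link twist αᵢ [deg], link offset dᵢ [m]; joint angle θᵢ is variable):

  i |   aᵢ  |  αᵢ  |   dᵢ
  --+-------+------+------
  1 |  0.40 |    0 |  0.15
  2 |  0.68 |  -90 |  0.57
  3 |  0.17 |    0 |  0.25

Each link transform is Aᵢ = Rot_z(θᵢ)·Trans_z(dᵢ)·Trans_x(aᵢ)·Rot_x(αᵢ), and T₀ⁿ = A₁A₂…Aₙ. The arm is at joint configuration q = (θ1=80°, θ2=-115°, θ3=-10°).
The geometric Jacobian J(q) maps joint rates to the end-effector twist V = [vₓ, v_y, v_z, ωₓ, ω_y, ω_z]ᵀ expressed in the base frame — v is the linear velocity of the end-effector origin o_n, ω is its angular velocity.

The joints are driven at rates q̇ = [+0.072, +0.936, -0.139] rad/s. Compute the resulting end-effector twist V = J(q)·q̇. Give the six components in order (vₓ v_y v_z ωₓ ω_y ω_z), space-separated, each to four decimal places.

o_n = [0.9070, 0.1127, 0.7495]
J₁: ẑ×o_n = [-0.1127, 0.9070, 0.0000], ω = ẑ
J2: z=[0.0000, 0.0000, 1.0000] o=[0.0695, 0.3939, 0.1500] → [0.2813, 0.8376, -0.0000, 0.0000, 0.0000, 1.0000]
J3: z=[0.5736, 0.8192, 0.0000] o=[0.6265, 0.0039, 0.7200] → [0.0242, -0.0169, -0.1674, 0.5736, 0.8192, 0.0000]
V = J·q̇ = [0.2518, 0.8516, 0.0233, -0.0797, -0.1139, 1.0080]

0.2518 0.8516 0.0233 -0.0797 -0.1139 1.0080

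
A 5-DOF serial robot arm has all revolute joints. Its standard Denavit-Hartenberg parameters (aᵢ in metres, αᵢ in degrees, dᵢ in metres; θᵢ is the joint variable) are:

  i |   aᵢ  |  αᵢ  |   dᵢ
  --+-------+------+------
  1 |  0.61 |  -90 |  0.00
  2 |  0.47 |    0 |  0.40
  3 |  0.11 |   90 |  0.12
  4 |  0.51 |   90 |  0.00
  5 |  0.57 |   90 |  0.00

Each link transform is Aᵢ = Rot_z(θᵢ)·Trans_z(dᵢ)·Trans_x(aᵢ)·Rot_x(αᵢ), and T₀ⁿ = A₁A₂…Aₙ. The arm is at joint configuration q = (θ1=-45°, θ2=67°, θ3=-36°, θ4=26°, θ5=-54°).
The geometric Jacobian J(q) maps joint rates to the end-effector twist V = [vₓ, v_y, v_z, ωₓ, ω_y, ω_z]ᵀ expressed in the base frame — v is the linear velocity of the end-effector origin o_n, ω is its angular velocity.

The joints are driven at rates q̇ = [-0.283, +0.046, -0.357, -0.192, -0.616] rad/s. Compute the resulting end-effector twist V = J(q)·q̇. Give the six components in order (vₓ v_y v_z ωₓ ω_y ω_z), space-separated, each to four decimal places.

-0.2889 -0.6143 0.0674 -0.0620 0.4052 -0.3085

o_n = [1.5499, -0.2906, -1.2757]
J₁: ẑ×o_n = [0.2906, 1.5499, -0.0000], ω = ẑ
J2: z=[0.7071, 0.7071, 0.0000] o=[0.4313, -0.4313, 0.0000] → [-0.9021, 0.9021, -0.6915, 0.7071, 0.7071, 0.0000]
J3: z=[0.7071, 0.7071, 0.0000] o=[0.8440, -0.2783, -0.4326] → [-0.5962, 0.5962, -0.5078, 0.7071, 0.7071, 0.0000]
J4: z=[0.3642, -0.3642, 0.8572] o=[0.9956, -0.2602, -0.4893] → [0.3125, 0.7616, 0.1908, 0.3642, -0.3642, 0.8572]
J5: z=[-0.3698, -0.9012, -0.2258] o=[1.4315, -0.3799, -0.7254] → [0.5162, -0.2303, 0.0737, -0.3698, -0.9012, -0.2258]
V = J·q̇ = [-0.2889, -0.6143, 0.0674, -0.0620, 0.4052, -0.3085]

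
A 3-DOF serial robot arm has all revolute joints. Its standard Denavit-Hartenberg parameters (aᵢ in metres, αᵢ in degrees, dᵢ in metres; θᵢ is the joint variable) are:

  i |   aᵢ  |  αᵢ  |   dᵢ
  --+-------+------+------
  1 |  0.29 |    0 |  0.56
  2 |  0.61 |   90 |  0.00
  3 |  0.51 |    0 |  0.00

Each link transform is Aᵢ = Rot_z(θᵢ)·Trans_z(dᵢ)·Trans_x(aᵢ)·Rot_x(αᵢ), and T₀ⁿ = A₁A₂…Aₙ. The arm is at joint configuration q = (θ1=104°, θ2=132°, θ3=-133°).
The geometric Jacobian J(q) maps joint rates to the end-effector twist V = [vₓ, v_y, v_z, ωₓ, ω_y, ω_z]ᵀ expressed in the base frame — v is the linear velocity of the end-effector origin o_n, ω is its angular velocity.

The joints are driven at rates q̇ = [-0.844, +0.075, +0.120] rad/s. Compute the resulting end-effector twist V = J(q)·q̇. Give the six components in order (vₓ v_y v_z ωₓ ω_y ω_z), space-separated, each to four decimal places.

o_n = [-0.2168, 0.0640, 0.1870]
J₁: ẑ×o_n = [-0.0640, -0.2168, 0.0000], ω = ẑ
J2: z=[0.0000, 0.0000, 1.0000] o=[-0.0702, 0.2814, 0.5600] → [0.2174, -0.1466, 0.0000, 0.0000, 0.0000, 1.0000]
J3: z=[-0.8290, 0.5592, 0.0000] o=[-0.4113, -0.2243, 0.5600] → [-0.2086, -0.3092, -0.3478, -0.8290, 0.5592, 0.0000]
V = J·q̇ = [0.0453, 0.1348, -0.0417, -0.0995, 0.0671, -0.7690]

0.0453 0.1348 -0.0417 -0.0995 0.0671 -0.7690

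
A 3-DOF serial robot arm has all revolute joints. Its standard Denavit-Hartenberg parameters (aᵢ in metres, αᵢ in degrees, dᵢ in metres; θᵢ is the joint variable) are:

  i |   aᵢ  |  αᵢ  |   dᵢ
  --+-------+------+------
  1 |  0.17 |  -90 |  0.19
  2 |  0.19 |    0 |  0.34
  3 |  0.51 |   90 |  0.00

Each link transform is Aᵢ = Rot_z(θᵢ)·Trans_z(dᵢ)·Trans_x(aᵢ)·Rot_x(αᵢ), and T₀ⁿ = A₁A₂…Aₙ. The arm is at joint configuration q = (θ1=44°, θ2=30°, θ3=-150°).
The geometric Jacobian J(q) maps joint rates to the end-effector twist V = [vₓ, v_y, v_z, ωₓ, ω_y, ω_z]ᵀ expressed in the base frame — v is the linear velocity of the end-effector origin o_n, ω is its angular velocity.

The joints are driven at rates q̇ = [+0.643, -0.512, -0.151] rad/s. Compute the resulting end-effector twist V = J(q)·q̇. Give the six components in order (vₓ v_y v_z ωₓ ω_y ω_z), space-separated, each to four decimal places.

o_n = [-0.1790, 0.2998, 0.5367]
J₁: ẑ×o_n = [-0.2998, -0.1790, 0.0000], ω = ẑ
J2: z=[-0.6947, 0.7193, 0.0000] o=[0.1223, 0.1181, 0.1900] → [0.2494, 0.2408, 0.0905, -0.6947, 0.7193, 0.0000]
J3: z=[-0.6947, 0.7193, 0.0000] o=[0.0045, 0.4770, 0.0950] → [0.3177, 0.3068, 0.2550, -0.6947, 0.7193, 0.0000]
V = J·q̇ = [-0.3684, -0.2847, -0.0848, 0.4606, -0.4769, 0.6430]

-0.3684 -0.2847 -0.0848 0.4606 -0.4769 0.6430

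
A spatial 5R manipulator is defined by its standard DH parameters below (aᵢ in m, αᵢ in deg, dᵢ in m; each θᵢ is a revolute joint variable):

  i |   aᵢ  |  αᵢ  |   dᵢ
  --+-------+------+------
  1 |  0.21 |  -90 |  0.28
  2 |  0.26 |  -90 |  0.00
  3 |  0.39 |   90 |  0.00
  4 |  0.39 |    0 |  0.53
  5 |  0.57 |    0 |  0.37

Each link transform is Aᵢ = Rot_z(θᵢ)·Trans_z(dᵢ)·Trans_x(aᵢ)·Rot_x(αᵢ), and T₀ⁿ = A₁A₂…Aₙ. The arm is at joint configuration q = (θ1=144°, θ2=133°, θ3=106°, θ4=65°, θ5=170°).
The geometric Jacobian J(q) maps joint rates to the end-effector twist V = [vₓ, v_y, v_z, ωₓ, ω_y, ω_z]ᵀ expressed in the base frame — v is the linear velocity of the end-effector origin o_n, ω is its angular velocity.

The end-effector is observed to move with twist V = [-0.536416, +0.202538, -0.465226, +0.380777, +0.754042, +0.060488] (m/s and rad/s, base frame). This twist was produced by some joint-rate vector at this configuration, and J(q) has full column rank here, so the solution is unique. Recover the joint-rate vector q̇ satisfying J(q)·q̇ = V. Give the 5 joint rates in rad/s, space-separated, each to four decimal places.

o_n = [0.6237, 0.1243, -0.5743]
J₁: ẑ×o_n = [-0.1243, 0.6237, 0.0000], ω = ẑ
J2: z=[-0.5878, -0.8090, 0.0000] o=[-0.1699, 0.1234, 0.2800] → [0.6912, -0.5022, 0.6415, -0.5878, -0.8090, 0.0000]
J3: z=[0.5917, -0.4299, 0.6820] o=[-0.0264, 0.0192, 0.0898] → [0.2139, 0.8363, 0.3416, 0.5917, -0.4299, 0.6820]
J4: z=[0.6924, -0.1623, -0.7030] o=[0.1346, 0.3656, 0.1685] → [-0.0491, 0.1705, -0.0877, 0.6924, -0.1623, -0.7030]
J5: z=[0.6924, -0.1623, -0.7030] o=[0.7788, 0.2740, 0.0702] → [-0.0006, 0.5552, -0.1288, 0.6924, -0.1623, -0.7030]
q̇ = J⁺·V = [-0.5390, -0.9860, 0.3100, -0.2360, -0.3160]

-0.5390 -0.9860 0.3100 -0.2360 -0.3160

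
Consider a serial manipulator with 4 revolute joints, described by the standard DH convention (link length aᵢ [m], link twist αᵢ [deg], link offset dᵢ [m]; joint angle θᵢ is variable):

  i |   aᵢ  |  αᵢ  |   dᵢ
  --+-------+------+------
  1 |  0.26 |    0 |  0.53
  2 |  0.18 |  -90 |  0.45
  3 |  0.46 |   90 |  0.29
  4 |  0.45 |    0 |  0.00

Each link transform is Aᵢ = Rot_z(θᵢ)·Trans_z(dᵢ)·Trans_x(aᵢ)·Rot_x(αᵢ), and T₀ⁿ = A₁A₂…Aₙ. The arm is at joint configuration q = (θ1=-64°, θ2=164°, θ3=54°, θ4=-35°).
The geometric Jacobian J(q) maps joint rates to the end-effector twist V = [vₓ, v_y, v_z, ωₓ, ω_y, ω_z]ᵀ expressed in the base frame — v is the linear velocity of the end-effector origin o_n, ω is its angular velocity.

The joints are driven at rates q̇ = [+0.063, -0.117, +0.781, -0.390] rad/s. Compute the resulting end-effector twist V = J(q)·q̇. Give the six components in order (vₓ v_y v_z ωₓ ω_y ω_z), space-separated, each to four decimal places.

0.2927 -0.5338 -0.2989 -0.7143 -0.4463 -0.2832

o_n = [-0.0333, 0.4177, 0.3096]
J₁: ẑ×o_n = [-0.4177, -0.0333, 0.0000], ω = ẑ
J2: z=[0.0000, 0.0000, 1.0000] o=[0.1140, -0.2337, 0.5300] → [-0.6514, -0.1472, 0.0000, 0.0000, 0.0000, 1.0000]
J3: z=[-0.9848, -0.1736, 0.0000] o=[0.0827, -0.0564, 0.9800] → [0.1164, -0.6602, -0.4870, -0.9848, -0.1736, 0.0000]
J4: z=[-0.1405, 0.7967, 0.5878] o=[-0.2498, 0.1595, 0.6079] → [-0.3894, 0.0854, -0.2088, -0.1405, 0.7967, 0.5878]
V = J·q̇ = [0.2927, -0.5338, -0.2989, -0.7143, -0.4463, -0.2832]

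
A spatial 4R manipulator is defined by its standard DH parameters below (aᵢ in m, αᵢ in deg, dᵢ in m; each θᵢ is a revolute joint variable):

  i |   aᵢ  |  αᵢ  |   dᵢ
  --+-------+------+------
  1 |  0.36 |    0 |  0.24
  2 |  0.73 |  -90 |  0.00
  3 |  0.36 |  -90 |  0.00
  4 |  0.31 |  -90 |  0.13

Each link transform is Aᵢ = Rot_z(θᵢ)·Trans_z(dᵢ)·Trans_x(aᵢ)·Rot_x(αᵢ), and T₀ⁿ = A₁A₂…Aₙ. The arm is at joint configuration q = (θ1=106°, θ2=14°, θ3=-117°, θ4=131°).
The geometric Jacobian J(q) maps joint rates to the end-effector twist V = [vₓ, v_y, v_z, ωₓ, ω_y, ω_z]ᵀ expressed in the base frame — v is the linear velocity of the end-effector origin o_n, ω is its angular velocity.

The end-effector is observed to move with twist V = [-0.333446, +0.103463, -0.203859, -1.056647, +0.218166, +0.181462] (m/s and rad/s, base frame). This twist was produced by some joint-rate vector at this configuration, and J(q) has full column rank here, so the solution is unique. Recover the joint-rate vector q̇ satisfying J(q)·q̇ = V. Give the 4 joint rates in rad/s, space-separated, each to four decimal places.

o_n = [-0.2840, 1.1340, 0.4386]
J₁: ẑ×o_n = [-1.1340, -0.2840, 0.0000], ω = ẑ
J2: z=[0.0000, 0.0000, 1.0000] o=[-0.0992, 0.3461, 0.2400] → [-0.7879, -0.1847, 0.0000, 0.0000, 0.0000, 1.0000]
J3: z=[-0.8660, -0.5000, 0.0000] o=[-0.4642, 0.9783, 0.2400] → [-0.0993, 0.1720, -0.0447, -0.8660, -0.5000, 0.0000]
J4: z=[-0.4455, 0.7716, 0.4540] o=[-0.3825, 0.8367, 0.5608] → [-0.2292, -0.0097, -0.2085, -0.4455, 0.7716, 0.4540]
q̇ = J⁺·V = [0.6180, -0.8020, 0.8060, 0.8050]

0.6180 -0.8020 0.8060 0.8050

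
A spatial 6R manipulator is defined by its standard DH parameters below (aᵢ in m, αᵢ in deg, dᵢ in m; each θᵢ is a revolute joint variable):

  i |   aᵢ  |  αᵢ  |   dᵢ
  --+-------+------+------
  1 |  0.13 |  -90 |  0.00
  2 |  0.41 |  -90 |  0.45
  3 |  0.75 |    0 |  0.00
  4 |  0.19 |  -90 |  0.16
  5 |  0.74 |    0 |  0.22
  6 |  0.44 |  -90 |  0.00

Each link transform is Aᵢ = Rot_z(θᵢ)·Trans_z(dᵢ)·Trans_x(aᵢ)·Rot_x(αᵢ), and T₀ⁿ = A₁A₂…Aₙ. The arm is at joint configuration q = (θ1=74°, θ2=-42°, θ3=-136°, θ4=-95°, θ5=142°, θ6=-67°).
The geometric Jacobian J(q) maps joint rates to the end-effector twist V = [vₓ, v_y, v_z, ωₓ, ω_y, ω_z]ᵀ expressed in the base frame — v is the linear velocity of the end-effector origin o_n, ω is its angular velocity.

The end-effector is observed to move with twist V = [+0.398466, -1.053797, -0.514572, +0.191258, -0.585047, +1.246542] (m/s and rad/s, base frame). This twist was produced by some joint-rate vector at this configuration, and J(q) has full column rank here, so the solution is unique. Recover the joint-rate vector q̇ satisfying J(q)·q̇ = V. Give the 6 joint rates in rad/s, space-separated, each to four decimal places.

-0.0210 0.0350 -0.5640 -0.7190 -0.5230 -0.0810

o_n = [-1.3977, -0.0620, 0.4520]
J₁: ẑ×o_n = [0.0620, -1.3977, 0.0000], ω = ẑ
J2: z=[-0.9613, 0.2756, 0.0000] o=[0.0358, 0.1250, 0.0000] → [0.1246, 0.4345, 0.5749, -0.9613, 0.2756, 0.0000]
J3: z=[0.1844, 0.6432, -0.7431] o=[-0.3128, 0.5419, 0.2743] → [-0.3345, 0.7735, 0.5865, 0.1844, 0.6432, -0.7431]
J4: z=[0.1844, 0.6432, -0.7431] o=[-0.9241, 0.3001, -0.0867] → [0.0774, 0.2526, 0.2379, 0.1844, 0.6432, -0.7431]
J5: z=[-0.7641, -0.3817, -0.5200] o=[-0.7771, 0.2769, -0.2856] → [-0.4578, 0.8863, 0.0221, -0.7641, -0.3817, -0.5200]
J6: z=[-0.7641, -0.3817, -0.5200] o=[-1.3897, 0.2869, 0.1842] → [-0.2837, 0.2089, 0.2636, -0.7641, -0.3817, -0.5200]
q̇ = J⁺·V = [-0.0210, 0.0350, -0.5640, -0.7190, -0.5230, -0.0810]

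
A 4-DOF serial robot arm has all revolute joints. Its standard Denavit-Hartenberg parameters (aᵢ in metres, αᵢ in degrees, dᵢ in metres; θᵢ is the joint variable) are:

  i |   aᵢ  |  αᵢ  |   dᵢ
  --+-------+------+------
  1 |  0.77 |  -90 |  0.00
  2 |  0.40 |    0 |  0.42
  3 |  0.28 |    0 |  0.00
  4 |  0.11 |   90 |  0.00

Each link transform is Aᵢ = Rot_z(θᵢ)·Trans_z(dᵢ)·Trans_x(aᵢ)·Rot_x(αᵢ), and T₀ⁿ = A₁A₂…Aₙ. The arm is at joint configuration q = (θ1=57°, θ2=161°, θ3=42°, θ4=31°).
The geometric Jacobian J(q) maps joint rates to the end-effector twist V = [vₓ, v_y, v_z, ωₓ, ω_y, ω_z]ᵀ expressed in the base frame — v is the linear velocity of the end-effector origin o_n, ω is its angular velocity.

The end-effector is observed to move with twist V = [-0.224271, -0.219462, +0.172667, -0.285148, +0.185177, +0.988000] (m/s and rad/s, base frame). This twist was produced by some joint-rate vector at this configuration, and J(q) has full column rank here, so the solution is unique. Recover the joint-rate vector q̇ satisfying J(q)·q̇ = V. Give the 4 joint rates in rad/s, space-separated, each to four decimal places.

0.9880 -0.0500 0.7080 -0.3180

o_n = [-0.3144, 0.2869, 0.0682]
J₁: ẑ×o_n = [-0.2869, -0.3144, 0.0000], ω = ẑ
J2: z=[-0.8387, 0.5446, 0.0000] o=[0.4194, 0.6458, 0.0000] → [0.0371, 0.0572, 0.7006, -0.8387, 0.5446, 0.0000]
J3: z=[-0.8387, 0.5446, 0.0000] o=[-0.1389, 0.5573, -0.1302] → [0.1081, 0.1664, 0.3224, -0.8387, 0.5446, 0.0000]
J4: z=[-0.8387, 0.5446, 0.0000] o=[-0.2792, 0.3412, -0.0208] → [0.0485, 0.0746, 0.0647, -0.8387, 0.5446, 0.0000]
q̇ = J⁺·V = [0.9880, -0.0500, 0.7080, -0.3180]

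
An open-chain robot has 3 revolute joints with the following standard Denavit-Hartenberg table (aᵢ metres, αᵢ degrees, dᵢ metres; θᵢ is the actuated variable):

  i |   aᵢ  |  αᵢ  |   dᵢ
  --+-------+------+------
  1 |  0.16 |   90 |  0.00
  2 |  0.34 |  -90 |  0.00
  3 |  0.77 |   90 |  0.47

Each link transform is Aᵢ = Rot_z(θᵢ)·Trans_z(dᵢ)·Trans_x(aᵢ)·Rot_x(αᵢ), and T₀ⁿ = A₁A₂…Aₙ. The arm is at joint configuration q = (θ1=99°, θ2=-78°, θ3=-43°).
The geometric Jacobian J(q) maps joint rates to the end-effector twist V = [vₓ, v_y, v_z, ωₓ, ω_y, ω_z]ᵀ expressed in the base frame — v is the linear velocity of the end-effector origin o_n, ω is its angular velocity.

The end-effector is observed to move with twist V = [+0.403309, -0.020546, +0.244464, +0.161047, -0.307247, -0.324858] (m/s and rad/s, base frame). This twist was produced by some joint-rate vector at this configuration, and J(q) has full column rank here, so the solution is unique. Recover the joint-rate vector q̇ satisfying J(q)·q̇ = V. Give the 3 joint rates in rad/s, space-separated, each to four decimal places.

o_n = [0.3924, 0.8797, -0.7857]
J₁: ẑ×o_n = [-0.8797, 0.3924, 0.0000], ω = ẑ
J2: z=[0.9877, 0.1564, 0.0000] o=[-0.0250, 0.1580, 0.0000] → [-0.1229, 0.7760, 0.6475, 0.9877, 0.1564, 0.0000]
J3: z=[-0.1530, 0.9661, 0.2079] o=[-0.0361, 0.2278, -0.3326] → [-0.5733, 0.0197, -0.5137, -0.1530, 0.9661, 0.2079]
q̇ = J⁺·V = [-0.2550, 0.1110, -0.3360]

-0.2550 0.1110 -0.3360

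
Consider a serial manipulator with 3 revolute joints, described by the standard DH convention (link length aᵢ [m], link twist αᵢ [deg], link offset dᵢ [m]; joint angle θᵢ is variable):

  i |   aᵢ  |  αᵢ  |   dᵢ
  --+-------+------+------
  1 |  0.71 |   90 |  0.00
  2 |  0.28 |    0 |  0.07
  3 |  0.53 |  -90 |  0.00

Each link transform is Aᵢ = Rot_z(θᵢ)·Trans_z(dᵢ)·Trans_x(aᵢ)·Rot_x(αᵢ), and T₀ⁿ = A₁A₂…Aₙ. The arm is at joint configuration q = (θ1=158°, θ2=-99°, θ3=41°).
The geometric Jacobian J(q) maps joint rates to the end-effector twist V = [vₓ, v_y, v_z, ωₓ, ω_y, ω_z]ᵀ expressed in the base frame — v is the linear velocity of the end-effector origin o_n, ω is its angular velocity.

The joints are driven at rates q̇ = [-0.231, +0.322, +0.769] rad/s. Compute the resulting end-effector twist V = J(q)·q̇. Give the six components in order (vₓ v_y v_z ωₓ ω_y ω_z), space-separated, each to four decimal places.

-0.4403 0.4138 0.2923 0.4087 1.0116 -0.2310

o_n = [-0.8519, 0.4197, -0.7260]
J₁: ẑ×o_n = [-0.4197, -0.8519, 0.0000], ω = ẑ
J2: z=[0.3746, 0.9272, 0.0000] o=[-0.6583, 0.2660, 0.0000] → [-0.6732, 0.2720, 0.2371, 0.3746, 0.9272, 0.0000]
J3: z=[0.3746, 0.9272, 0.0000] o=[-0.5915, 0.3145, -0.2766] → [-0.4167, 0.1684, 0.2809, 0.3746, 0.9272, 0.0000]
V = J·q̇ = [-0.4403, 0.4138, 0.2923, 0.4087, 1.0116, -0.2310]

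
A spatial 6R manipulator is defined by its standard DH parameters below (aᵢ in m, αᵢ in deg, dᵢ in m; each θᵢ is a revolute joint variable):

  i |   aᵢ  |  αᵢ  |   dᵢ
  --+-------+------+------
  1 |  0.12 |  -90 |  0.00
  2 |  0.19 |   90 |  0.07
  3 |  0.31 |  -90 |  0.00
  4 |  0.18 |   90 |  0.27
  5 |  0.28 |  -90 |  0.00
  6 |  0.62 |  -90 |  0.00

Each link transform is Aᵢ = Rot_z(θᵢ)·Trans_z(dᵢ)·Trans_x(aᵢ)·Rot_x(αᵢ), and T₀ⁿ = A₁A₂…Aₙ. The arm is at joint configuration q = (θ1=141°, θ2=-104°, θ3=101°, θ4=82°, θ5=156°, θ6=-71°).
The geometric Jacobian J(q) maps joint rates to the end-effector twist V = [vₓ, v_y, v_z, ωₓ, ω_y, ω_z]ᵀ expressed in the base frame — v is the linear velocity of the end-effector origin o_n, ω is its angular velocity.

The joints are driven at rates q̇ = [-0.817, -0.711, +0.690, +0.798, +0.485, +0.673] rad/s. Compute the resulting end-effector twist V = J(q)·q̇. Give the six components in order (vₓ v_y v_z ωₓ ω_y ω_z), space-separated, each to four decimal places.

o_n = [-0.4342, -0.7031, -0.4997]
J₁: ẑ×o_n = [0.7031, -0.4342, 0.0000], ω = ẑ
J2: z=[-0.6293, -0.7771, 0.0000] o=[-0.0933, 0.0755, 0.0000] → [0.3884, -0.3145, 0.2250, -0.6293, -0.7771, 0.0000]
J3: z=[0.7541, -0.6106, -0.2419] o=[-0.1016, -0.0078, 0.1844] → [0.2495, 0.5963, -0.7274, 0.7541, -0.6106, -0.2419]
J4: z=[-0.0645, 0.2977, -0.9525] o=[-0.3042, -0.2353, 0.1270] → [-0.6322, 0.0834, 0.0689, -0.0645, 0.2977, -0.9525]
J5: z=[-0.5423, -0.8117, -0.2170] o=[-0.4724, -0.0644, -0.0917] → [0.1926, -0.2296, 0.3774, -0.5423, -0.8117, -0.2170]
J6: z=[0.3996, -0.4764, 0.7832] o=[-0.2655, -0.1591, -0.2549] → [0.5427, -0.0343, -0.2978, 0.3996, -0.4764, 0.7832]
V = J·q̇ = [-0.7243, 0.9219, -0.6244, 0.9222, -0.3455, -1.3222]

-0.7243 0.9219 -0.6244 0.9222 -0.3455 -1.3222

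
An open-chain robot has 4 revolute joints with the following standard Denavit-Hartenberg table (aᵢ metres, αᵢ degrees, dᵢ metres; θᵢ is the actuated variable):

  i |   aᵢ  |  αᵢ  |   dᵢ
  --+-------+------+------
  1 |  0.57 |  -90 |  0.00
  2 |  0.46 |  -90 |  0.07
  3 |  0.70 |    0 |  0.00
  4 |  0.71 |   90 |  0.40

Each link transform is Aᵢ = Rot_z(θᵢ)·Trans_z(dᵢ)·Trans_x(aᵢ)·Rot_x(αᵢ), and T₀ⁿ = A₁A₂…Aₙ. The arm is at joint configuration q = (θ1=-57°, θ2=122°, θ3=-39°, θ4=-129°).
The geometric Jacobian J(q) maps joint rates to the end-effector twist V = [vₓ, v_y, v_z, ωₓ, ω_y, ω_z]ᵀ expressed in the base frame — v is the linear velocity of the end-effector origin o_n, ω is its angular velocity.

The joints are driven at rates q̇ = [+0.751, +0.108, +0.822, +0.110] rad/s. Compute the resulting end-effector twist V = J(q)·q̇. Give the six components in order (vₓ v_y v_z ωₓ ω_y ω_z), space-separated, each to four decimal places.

o_n = [0.5883, 0.3025, -0.0505]
J₁: ẑ×o_n = [-0.3025, 0.5883, 0.0000], ω = ẑ
J2: z=[0.8387, 0.5446, 0.0000] o=[0.3104, -0.4780, 0.0000] → [-0.0275, 0.0424, 0.5032, 0.8387, 0.5446, 0.0000]
J3: z=[-0.4619, 0.7112, 0.5299] o=[0.2364, -0.2355, -0.3901] → [-0.0435, 0.3433, -0.4988, -0.4619, 0.7112, 0.5299]
J4: z=[-0.4619, 0.7112, 0.5299] o=[0.4488, 0.2462, -0.8514] → [0.5398, 0.4438, -0.1252, -0.4619, 0.7112, 0.5299]
V = J·q̇ = [-0.2065, 0.7775, -0.3694, -0.3399, 0.7217, 1.2449]

-0.2065 0.7775 -0.3694 -0.3399 0.7217 1.2449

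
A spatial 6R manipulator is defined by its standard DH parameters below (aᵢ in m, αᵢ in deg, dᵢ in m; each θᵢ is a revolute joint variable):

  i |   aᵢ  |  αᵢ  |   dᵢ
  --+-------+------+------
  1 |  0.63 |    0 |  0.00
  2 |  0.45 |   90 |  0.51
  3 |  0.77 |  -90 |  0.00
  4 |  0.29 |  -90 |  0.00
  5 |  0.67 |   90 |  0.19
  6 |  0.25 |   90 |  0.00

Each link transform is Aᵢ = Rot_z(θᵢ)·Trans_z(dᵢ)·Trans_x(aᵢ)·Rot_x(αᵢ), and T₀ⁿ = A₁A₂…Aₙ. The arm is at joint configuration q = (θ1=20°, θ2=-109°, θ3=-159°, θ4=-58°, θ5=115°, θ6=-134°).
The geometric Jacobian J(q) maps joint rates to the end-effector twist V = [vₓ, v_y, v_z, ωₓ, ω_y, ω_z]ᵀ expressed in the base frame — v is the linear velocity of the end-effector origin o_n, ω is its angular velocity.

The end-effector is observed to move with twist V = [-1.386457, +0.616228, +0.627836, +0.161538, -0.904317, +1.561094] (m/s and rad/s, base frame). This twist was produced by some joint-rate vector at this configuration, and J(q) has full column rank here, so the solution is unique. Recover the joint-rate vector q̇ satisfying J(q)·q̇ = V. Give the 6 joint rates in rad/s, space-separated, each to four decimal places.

o_n = [0.5210, 0.6921, 0.6357]
J₁: ẑ×o_n = [-0.6921, 0.5210, 0.0000], ω = ẑ
J2: z=[0.0000, 0.0000, 1.0000] o=[0.5920, 0.2155, 0.0000] → [-0.4766, -0.0710, 0.0000, 0.0000, 0.0000, 1.0000]
J3: z=[-0.9998, -0.0175, 0.0000] o=[0.5999, -0.2345, 0.5100] → [-0.0022, 0.1257, -0.9278, -0.9998, -0.0175, 0.0000]
J4: z=[0.0063, -0.3583, -0.9336] o=[0.5873, 0.4843, 0.2341] → [0.0501, 0.0594, -0.0225, 0.0063, -0.3583, -0.9336]
J5: z=[0.5160, 0.8008, -0.3039] o=[0.3389, 0.6234, 0.1790] → [0.3866, -0.2910, -0.1104, 0.5160, 0.8008, -0.3039]
J6: z=[-0.7789, 0.5863, 0.2224] o=[0.6757, 0.8573, 0.7419] → [-0.0255, -0.1171, 0.2194, -0.7789, 0.5863, 0.2224]
q̇ = J⁺·V = [0.9040, 0.9650, -0.5920, 0.6070, -0.8610, -0.0130]

0.9040 0.9650 -0.5920 0.6070 -0.8610 -0.0130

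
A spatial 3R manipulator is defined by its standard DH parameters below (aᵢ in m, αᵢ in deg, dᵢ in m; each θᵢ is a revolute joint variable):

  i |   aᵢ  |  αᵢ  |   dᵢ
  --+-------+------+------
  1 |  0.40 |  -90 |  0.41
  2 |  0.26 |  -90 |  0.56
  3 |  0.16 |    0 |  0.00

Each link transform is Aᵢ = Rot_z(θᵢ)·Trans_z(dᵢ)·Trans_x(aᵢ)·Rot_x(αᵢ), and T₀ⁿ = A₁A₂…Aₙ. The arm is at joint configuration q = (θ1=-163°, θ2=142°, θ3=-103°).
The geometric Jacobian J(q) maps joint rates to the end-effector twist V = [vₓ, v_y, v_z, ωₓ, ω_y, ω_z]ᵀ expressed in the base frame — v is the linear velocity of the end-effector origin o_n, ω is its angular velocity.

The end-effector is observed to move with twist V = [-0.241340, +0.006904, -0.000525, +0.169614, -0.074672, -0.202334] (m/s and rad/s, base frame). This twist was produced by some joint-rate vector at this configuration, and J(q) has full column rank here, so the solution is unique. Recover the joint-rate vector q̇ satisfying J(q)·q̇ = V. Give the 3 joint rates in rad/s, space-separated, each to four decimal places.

o_n = [-0.0044, -0.7500, 0.2721]
J₁: ẑ×o_n = [0.7500, -0.0044, 0.0000], ω = ẑ
J2: z=[0.2924, -0.9563, 0.0000] o=[-0.3825, -0.1169, 0.4100] → [0.1319, 0.0403, 0.1765, 0.2924, -0.9563, 0.0000]
J3: z=[0.5888, 0.1800, 0.7880] o=[-0.0229, -0.5926, 0.2499] → [0.1280, 0.0015, -0.0960, 0.5888, 0.1800, 0.7880]
q̇ = J⁺·V = [-0.3820, 0.1210, 0.2280]

-0.3820 0.1210 0.2280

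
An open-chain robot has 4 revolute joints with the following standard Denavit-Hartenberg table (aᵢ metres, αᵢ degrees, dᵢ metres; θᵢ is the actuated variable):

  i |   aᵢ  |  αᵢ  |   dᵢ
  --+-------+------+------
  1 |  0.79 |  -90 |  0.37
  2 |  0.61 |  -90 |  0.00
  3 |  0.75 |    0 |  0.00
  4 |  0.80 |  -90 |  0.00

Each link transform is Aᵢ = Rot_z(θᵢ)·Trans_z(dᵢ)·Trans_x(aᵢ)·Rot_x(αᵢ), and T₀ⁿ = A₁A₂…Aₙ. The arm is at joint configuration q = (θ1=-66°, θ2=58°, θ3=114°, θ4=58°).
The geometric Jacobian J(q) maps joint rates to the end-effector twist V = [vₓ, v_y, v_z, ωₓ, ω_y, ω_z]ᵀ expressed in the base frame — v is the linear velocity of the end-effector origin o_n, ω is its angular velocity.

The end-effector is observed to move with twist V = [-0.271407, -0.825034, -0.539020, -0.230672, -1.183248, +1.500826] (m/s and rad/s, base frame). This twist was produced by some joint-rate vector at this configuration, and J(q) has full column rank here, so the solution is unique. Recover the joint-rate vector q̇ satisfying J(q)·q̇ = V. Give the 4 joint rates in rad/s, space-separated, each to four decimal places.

o_n = [-0.5113, -0.8098, 0.7832]
J₁: ẑ×o_n = [0.8098, -0.5113, 0.0000], ω = ẑ
J2: z=[0.9135, 0.4067, 0.0000] o=[0.3213, -0.7217, 0.3700] → [0.1681, -0.3775, 0.2582, 0.9135, 0.4067, 0.0000]
J3: z=[-0.3449, 0.7747, -0.5299] o=[0.4528, -1.0170, -0.1473] → [0.8307, 0.8319, 0.6755, -0.3449, 0.7747, -0.5299]
J4: z=[-0.3449, 0.7747, -0.5299] o=[-0.2389, -1.1480, 0.1114] → [0.6997, 0.3761, 0.0944, -0.3449, 0.7747, -0.5299]
q̇ = J⁺·V = [0.8840, -0.6920, -0.4310, -0.7330]

0.8840 -0.6920 -0.4310 -0.7330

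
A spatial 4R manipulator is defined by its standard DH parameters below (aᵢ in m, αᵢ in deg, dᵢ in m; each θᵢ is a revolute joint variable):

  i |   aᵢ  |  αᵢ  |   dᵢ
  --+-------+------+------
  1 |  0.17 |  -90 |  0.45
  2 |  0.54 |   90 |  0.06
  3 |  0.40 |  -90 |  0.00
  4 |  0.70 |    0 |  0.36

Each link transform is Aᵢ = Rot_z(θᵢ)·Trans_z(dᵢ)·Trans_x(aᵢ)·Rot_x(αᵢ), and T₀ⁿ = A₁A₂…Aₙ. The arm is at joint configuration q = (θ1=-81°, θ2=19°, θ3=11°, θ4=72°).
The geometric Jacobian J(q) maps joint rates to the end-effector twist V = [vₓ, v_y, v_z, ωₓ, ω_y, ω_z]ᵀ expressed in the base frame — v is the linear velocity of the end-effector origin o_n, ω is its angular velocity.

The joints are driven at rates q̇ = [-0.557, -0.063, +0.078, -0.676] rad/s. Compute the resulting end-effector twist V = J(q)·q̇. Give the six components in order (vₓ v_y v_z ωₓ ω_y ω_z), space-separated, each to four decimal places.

-0.2847 -0.8430 0.0569 -0.6946 -0.2592 -0.5252

o_n = [0.6763, -0.8759, -0.5299]
J₁: ẑ×o_n = [0.8759, 0.6763, -0.0000], ω = ẑ
J2: z=[0.9877, 0.1564, 0.0000] o=[0.0266, -0.1679, 0.4500] → [-0.1533, 0.9678, -0.8009, 0.9877, 0.1564, 0.0000]
J3: z=[0.0509, -0.3216, 0.9455] o=[0.1657, -0.6628, 0.2742] → [0.4600, 0.5237, 0.1533, 0.0509, -0.3216, 0.9455]
J4: z=[0.9413, 0.3318, 0.0621] o=[0.2992, -1.0176, 0.1464] → [-0.2331, 0.6600, 0.0082, 0.9413, 0.3318, 0.0621]
V = J·q̇ = [-0.2847, -0.8430, 0.0569, -0.6946, -0.2592, -0.5252]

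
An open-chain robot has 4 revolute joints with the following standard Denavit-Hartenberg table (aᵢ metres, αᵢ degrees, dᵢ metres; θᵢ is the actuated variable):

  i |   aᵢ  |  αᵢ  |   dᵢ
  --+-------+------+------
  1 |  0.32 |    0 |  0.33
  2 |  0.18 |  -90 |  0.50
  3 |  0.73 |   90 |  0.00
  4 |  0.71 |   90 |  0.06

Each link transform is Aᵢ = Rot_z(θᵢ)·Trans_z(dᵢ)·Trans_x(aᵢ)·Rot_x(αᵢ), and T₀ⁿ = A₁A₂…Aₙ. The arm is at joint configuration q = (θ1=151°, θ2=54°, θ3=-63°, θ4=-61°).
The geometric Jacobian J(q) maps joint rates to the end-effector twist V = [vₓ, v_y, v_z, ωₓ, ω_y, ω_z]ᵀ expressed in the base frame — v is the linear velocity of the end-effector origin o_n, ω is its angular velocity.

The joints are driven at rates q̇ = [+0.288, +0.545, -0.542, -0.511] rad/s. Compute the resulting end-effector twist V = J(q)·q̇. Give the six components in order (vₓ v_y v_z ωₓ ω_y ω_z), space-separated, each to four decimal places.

o_n = [-1.0990, 0.4584, 1.8144]
J₁: ẑ×o_n = [-0.4584, -1.0990, 0.0000], ω = ẑ
J2: z=[0.0000, 0.0000, 1.0000] o=[-0.2799, 0.1551, 0.3300] → [-0.3032, -0.8191, 0.0000, 0.0000, 0.0000, 1.0000]
J3: z=[0.4226, -0.9063, 0.0000] o=[-0.4430, 0.0791, 0.8300] → [-0.8921, -0.4160, -0.4342, 0.4226, -0.9063, 0.0000]
J4: z=[0.8075, 0.3766, 0.4540] o=[-0.7434, -0.0610, 1.4804] → [-0.1100, -0.4311, 0.5533, 0.8075, 0.3766, 0.4540]
V = J·q̇ = [0.2425, -0.3171, -0.0474, -0.6417, 0.2988, 0.6010]

0.2425 -0.3171 -0.0474 -0.6417 0.2988 0.6010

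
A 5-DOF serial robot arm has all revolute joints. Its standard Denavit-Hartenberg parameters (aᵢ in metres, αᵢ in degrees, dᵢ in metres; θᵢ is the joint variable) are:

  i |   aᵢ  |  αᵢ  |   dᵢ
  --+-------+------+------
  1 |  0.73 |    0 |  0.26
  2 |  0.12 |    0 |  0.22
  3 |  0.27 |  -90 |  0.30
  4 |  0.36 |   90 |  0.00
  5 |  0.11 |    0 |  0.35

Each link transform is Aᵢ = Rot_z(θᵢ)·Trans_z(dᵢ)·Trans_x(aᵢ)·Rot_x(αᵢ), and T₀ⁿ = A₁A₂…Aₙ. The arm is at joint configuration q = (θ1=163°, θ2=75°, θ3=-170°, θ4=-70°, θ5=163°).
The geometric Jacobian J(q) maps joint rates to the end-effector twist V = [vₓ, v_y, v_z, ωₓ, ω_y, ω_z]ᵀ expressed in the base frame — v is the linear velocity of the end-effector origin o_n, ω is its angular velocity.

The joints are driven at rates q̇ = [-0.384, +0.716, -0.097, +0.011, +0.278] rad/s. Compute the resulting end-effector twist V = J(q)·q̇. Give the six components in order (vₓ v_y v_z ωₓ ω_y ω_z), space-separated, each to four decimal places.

0.1342 0.2323 -0.0057 -0.1081 -0.2381 0.3301

o_n = [-0.7809, 0.1499, 1.1391]
J₁: ẑ×o_n = [-0.1499, -0.7809, 0.0000], ω = ẑ
J2: z=[0.0000, 0.0000, 1.0000] o=[-0.6981, 0.2134, 0.2600] → [0.0635, -0.0828, 0.0000, 0.0000, 0.0000, 1.0000]
J3: z=[0.0000, 0.0000, 1.0000] o=[-0.7617, 0.1117, 0.4800] → [-0.0382, -0.0192, 0.0000, 0.0000, 0.0000, 1.0000]
J4: z=[-0.9272, 0.3746, 0.0000] o=[-0.6605, 0.3620, 0.7800] → [0.1345, 0.3330, 0.2417, -0.9272, 0.3746, 0.0000]
J5: z=[-0.3520, -0.8713, 0.3420] o=[-0.6144, 0.4762, 1.1183] → [0.0934, -0.0496, -0.0302, -0.3520, -0.8713, 0.3420]
V = J·q̇ = [0.1342, 0.2323, -0.0057, -0.1081, -0.2381, 0.3301]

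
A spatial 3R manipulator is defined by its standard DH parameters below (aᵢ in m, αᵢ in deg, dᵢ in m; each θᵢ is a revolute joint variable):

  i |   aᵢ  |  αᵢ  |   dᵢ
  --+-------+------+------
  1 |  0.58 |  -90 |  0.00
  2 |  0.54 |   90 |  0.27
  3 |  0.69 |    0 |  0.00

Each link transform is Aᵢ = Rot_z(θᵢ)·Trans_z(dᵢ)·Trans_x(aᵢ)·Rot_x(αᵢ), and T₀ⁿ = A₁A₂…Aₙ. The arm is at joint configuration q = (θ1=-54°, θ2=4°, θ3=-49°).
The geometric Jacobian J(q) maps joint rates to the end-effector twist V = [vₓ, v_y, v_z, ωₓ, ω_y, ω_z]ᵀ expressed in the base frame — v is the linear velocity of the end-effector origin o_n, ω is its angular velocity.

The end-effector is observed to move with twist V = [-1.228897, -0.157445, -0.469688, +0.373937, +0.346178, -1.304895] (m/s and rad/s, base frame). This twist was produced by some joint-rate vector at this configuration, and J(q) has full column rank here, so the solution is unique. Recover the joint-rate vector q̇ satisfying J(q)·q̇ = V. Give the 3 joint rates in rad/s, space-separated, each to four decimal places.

o_n = [0.7201, -1.4178, -0.0692]
J₁: ẑ×o_n = [1.4178, 0.7201, -0.0000], ω = ẑ
J2: z=[0.8090, 0.5878, 0.0000] o=[0.3409, -0.4692, 0.0000] → [-0.0407, 0.0560, -0.9903, 0.8090, 0.5878, 0.0000]
J3: z=[0.0410, -0.0564, 0.9976] o=[0.8760, -0.7463, -0.0377] → [0.6716, -0.1542, -0.0363, 0.0410, -0.0564, 0.9976]
q̇ = J⁺·V = [-0.4430, 0.5060, -0.8640]

-0.4430 0.5060 -0.8640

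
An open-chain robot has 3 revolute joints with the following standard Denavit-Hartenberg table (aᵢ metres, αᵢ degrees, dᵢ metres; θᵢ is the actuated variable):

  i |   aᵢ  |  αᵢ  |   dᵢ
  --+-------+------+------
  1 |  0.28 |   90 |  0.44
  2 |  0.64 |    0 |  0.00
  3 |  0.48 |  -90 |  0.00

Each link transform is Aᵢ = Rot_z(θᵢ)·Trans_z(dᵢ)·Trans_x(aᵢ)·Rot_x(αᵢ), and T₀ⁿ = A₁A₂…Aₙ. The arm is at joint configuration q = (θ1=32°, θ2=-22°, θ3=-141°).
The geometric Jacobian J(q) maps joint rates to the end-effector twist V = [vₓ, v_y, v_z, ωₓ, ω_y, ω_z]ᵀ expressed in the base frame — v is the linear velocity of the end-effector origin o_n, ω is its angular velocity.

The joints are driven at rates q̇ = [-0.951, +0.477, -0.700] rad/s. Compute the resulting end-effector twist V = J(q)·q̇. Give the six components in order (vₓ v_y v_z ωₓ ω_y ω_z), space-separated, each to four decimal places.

0.2793 -0.2902 0.3854 -0.1182 0.1891 -0.9510

o_n = [0.3514, 0.2196, 0.0599]
J₁: ẑ×o_n = [-0.2196, 0.3514, 0.0000], ω = ẑ
J2: z=[0.5299, -0.8480, 0.0000] o=[0.2375, 0.1484, 0.4400] → [0.3223, 0.2014, 0.1344, 0.5299, -0.8480, 0.0000]
J3: z=[0.5299, -0.8480, 0.0000] o=[0.7407, 0.4628, 0.2003] → [0.1190, 0.0744, -0.4590, 0.5299, -0.8480, 0.0000]
V = J·q̇ = [0.2793, -0.2902, 0.3854, -0.1182, 0.1891, -0.9510]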